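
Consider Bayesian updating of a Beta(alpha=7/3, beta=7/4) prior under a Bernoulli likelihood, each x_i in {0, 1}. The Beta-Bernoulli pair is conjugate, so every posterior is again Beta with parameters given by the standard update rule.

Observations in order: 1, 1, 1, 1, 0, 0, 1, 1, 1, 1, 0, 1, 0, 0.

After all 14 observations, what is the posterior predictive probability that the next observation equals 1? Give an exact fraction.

136/217

obs 1: x=1 → posterior Beta(10/3, 7/4)
obs 2: x=1 → posterior Beta(13/3, 7/4)
obs 3: x=1 → posterior Beta(16/3, 7/4)
obs 4: x=1 → posterior Beta(19/3, 7/4)
obs 5: x=0 → posterior Beta(19/3, 11/4)
obs 6: x=0 → posterior Beta(19/3, 15/4)
obs 7: x=1 → posterior Beta(22/3, 15/4)
obs 8: x=1 → posterior Beta(25/3, 15/4)
obs 9: x=1 → posterior Beta(28/3, 15/4)
obs 10: x=1 → posterior Beta(31/3, 15/4)
obs 11: x=0 → posterior Beta(31/3, 19/4)
obs 12: x=1 → posterior Beta(34/3, 19/4)
obs 13: x=0 → posterior Beta(34/3, 23/4)
obs 14: x=0 → posterior Beta(34/3, 27/4)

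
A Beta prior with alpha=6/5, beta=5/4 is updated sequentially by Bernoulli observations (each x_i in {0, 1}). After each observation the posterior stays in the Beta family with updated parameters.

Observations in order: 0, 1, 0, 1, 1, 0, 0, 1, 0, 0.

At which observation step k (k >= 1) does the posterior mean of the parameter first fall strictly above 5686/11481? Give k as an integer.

obs 1: x=0 → posterior Beta(6/5, 9/4)
obs 2: x=1 → posterior Beta(11/5, 9/4)
obs 3: x=0 → posterior Beta(11/5, 13/4)
obs 4: x=1 → posterior Beta(16/5, 13/4)
obs 5: x=1 → posterior Beta(21/5, 13/4)
obs 6: x=0 → posterior Beta(21/5, 17/4)
obs 7: x=0 → posterior Beta(21/5, 21/4)
obs 8: x=1 → posterior Beta(26/5, 21/4)
obs 9: x=0 → posterior Beta(26/5, 25/4)
obs 10: x=0 → posterior Beta(26/5, 29/4)

k = 4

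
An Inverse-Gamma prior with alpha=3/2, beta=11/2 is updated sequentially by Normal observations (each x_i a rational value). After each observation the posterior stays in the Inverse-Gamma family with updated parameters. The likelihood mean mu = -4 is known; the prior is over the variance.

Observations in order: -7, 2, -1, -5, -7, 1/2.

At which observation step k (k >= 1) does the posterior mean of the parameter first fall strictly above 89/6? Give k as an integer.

k = 2

obs 1: x=-7 → posterior Inverse-Gamma(2, 10)
obs 2: x=2 → posterior Inverse-Gamma(5/2, 28)
obs 3: x=-1 → posterior Inverse-Gamma(3, 65/2)
obs 4: x=-5 → posterior Inverse-Gamma(7/2, 33)
obs 5: x=-7 → posterior Inverse-Gamma(4, 75/2)
obs 6: x=1/2 → posterior Inverse-Gamma(9/2, 381/8)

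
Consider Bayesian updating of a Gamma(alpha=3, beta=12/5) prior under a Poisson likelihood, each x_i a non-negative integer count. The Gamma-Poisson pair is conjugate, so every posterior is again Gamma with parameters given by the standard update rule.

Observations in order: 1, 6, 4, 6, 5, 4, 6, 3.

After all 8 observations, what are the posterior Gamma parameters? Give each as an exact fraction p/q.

alpha=38, beta=52/5

obs 1: x=1 → posterior Gamma(4, 17/5)
obs 2: x=6 → posterior Gamma(10, 22/5)
obs 3: x=4 → posterior Gamma(14, 27/5)
obs 4: x=6 → posterior Gamma(20, 32/5)
obs 5: x=5 → posterior Gamma(25, 37/5)
obs 6: x=4 → posterior Gamma(29, 42/5)
obs 7: x=6 → posterior Gamma(35, 47/5)
obs 8: x=3 → posterior Gamma(38, 52/5)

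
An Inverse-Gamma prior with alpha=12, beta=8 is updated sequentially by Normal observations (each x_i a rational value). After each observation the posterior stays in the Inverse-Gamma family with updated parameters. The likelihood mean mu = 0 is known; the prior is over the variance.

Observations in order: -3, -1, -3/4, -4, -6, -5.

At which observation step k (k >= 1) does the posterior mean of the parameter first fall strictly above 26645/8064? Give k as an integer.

k = 6

obs 1: x=-3 → posterior Inverse-Gamma(25/2, 25/2)
obs 2: x=-1 → posterior Inverse-Gamma(13, 13)
obs 3: x=-3/4 → posterior Inverse-Gamma(27/2, 425/32)
obs 4: x=-4 → posterior Inverse-Gamma(14, 681/32)
obs 5: x=-6 → posterior Inverse-Gamma(29/2, 1257/32)
obs 6: x=-5 → posterior Inverse-Gamma(15, 1657/32)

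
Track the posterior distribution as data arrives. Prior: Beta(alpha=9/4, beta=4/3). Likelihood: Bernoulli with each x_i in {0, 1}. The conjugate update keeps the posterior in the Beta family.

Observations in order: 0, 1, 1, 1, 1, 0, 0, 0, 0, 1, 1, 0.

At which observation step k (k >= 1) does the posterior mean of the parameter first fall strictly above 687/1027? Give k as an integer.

k = 4

obs 1: x=0 → posterior Beta(9/4, 7/3)
obs 2: x=1 → posterior Beta(13/4, 7/3)
obs 3: x=1 → posterior Beta(17/4, 7/3)
obs 4: x=1 → posterior Beta(21/4, 7/3)
obs 5: x=1 → posterior Beta(25/4, 7/3)
obs 6: x=0 → posterior Beta(25/4, 10/3)
obs 7: x=0 → posterior Beta(25/4, 13/3)
obs 8: x=0 → posterior Beta(25/4, 16/3)
obs 9: x=0 → posterior Beta(25/4, 19/3)
obs 10: x=1 → posterior Beta(29/4, 19/3)
obs 11: x=1 → posterior Beta(33/4, 19/3)
obs 12: x=0 → posterior Beta(33/4, 22/3)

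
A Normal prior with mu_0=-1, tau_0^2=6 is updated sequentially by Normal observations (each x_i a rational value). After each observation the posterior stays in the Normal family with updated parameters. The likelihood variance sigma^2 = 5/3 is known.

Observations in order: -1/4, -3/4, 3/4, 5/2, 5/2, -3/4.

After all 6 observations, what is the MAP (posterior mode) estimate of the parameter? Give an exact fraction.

67/113

obs 1: x=-1/4 → posterior Normal(-19/46, 30/23)
obs 2: x=-3/4 → posterior Normal(-23/41, 30/41)
obs 3: x=3/4 → posterior Normal(-19/118, 30/59)
obs 4: x=5/2 → posterior Normal(71/154, 30/77)
obs 5: x=5/2 → posterior Normal(161/190, 6/19)
obs 6: x=-3/4 → posterior Normal(67/113, 30/113)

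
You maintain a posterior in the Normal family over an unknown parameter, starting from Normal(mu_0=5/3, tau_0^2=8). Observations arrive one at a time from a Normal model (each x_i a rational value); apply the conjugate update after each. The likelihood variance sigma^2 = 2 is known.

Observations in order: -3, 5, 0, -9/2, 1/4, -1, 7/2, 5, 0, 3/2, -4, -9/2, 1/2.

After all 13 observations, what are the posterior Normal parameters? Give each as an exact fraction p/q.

mu_0=-10/159, tau_0^2=8/53

obs 1: x=-3 → posterior Normal(-31/15, 8/5)
obs 2: x=5 → posterior Normal(29/27, 8/9)
obs 3: x=0 → posterior Normal(29/39, 8/13)
obs 4: x=-9/2 → posterior Normal(-25/51, 8/17)
obs 5: x=1/4 → posterior Normal(-22/63, 8/21)
obs 6: x=-1 → posterior Normal(-34/75, 8/25)
obs 7: x=7/2 → posterior Normal(8/87, 8/29)
obs 8: x=5 → posterior Normal(68/99, 8/33)
obs 9: x=0 → posterior Normal(68/111, 8/37)
obs 10: x=3/2 → posterior Normal(86/123, 8/41)
obs 11: x=-4 → posterior Normal(38/135, 8/45)
obs 12: x=-9/2 → posterior Normal(-16/147, 8/49)
obs 13: x=1/2 → posterior Normal(-10/159, 8/53)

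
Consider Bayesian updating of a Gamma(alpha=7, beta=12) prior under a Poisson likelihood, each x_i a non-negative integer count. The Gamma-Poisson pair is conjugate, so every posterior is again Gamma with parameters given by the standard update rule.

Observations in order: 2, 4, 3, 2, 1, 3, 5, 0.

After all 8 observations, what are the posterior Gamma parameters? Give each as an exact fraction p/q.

alpha=27, beta=20

obs 1: x=2 → posterior Gamma(9, 13)
obs 2: x=4 → posterior Gamma(13, 14)
obs 3: x=3 → posterior Gamma(16, 15)
obs 4: x=2 → posterior Gamma(18, 16)
obs 5: x=1 → posterior Gamma(19, 17)
obs 6: x=3 → posterior Gamma(22, 18)
obs 7: x=5 → posterior Gamma(27, 19)
obs 8: x=0 → posterior Gamma(27, 20)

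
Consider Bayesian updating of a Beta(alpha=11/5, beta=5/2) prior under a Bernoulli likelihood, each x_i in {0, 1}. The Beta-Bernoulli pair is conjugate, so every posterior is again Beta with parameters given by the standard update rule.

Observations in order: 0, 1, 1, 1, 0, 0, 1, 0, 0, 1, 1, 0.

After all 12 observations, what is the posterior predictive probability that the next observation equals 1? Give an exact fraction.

obs 1: x=0 → posterior Beta(11/5, 7/2)
obs 2: x=1 → posterior Beta(16/5, 7/2)
obs 3: x=1 → posterior Beta(21/5, 7/2)
obs 4: x=1 → posterior Beta(26/5, 7/2)
obs 5: x=0 → posterior Beta(26/5, 9/2)
obs 6: x=0 → posterior Beta(26/5, 11/2)
obs 7: x=1 → posterior Beta(31/5, 11/2)
obs 8: x=0 → posterior Beta(31/5, 13/2)
obs 9: x=0 → posterior Beta(31/5, 15/2)
obs 10: x=1 → posterior Beta(36/5, 15/2)
obs 11: x=1 → posterior Beta(41/5, 15/2)
obs 12: x=0 → posterior Beta(41/5, 17/2)

82/167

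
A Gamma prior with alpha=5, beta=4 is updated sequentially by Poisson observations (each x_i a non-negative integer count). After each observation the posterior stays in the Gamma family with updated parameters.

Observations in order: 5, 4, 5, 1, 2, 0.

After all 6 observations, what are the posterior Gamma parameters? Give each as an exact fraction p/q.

obs 1: x=5 → posterior Gamma(10, 5)
obs 2: x=4 → posterior Gamma(14, 6)
obs 3: x=5 → posterior Gamma(19, 7)
obs 4: x=1 → posterior Gamma(20, 8)
obs 5: x=2 → posterior Gamma(22, 9)
obs 6: x=0 → posterior Gamma(22, 10)

alpha=22, beta=10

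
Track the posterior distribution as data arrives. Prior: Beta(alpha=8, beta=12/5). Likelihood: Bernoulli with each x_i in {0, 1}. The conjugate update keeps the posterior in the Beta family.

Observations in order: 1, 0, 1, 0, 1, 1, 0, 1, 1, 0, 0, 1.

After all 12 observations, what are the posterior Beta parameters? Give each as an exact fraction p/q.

alpha=15, beta=37/5

obs 1: x=1 → posterior Beta(9, 12/5)
obs 2: x=0 → posterior Beta(9, 17/5)
obs 3: x=1 → posterior Beta(10, 17/5)
obs 4: x=0 → posterior Beta(10, 22/5)
obs 5: x=1 → posterior Beta(11, 22/5)
obs 6: x=1 → posterior Beta(12, 22/5)
obs 7: x=0 → posterior Beta(12, 27/5)
obs 8: x=1 → posterior Beta(13, 27/5)
obs 9: x=1 → posterior Beta(14, 27/5)
obs 10: x=0 → posterior Beta(14, 32/5)
obs 11: x=0 → posterior Beta(14, 37/5)
obs 12: x=1 → posterior Beta(15, 37/5)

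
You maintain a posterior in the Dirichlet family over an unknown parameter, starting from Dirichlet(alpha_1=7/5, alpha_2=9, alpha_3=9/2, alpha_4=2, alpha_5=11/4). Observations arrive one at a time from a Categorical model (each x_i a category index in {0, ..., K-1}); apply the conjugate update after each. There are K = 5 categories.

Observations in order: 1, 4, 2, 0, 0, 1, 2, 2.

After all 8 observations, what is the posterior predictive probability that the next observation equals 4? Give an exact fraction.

75/553

obs 1: x=1 → posterior Dirichlet(7/5, 10, 9/2, 2, 11/4)
obs 2: x=4 → posterior Dirichlet(7/5, 10, 9/2, 2, 15/4)
obs 3: x=2 → posterior Dirichlet(7/5, 10, 11/2, 2, 15/4)
obs 4: x=0 → posterior Dirichlet(12/5, 10, 11/2, 2, 15/4)
obs 5: x=0 → posterior Dirichlet(17/5, 10, 11/2, 2, 15/4)
obs 6: x=1 → posterior Dirichlet(17/5, 11, 11/2, 2, 15/4)
obs 7: x=2 → posterior Dirichlet(17/5, 11, 13/2, 2, 15/4)
obs 8: x=2 → posterior Dirichlet(17/5, 11, 15/2, 2, 15/4)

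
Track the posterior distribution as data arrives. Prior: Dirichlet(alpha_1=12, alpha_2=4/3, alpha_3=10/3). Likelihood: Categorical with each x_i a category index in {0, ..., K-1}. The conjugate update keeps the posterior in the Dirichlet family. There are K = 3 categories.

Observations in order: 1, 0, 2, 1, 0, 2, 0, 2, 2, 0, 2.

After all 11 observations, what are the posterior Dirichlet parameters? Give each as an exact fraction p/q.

obs 1: x=1 → posterior Dirichlet(12, 7/3, 10/3)
obs 2: x=0 → posterior Dirichlet(13, 7/3, 10/3)
obs 3: x=2 → posterior Dirichlet(13, 7/3, 13/3)
obs 4: x=1 → posterior Dirichlet(13, 10/3, 13/3)
obs 5: x=0 → posterior Dirichlet(14, 10/3, 13/3)
obs 6: x=2 → posterior Dirichlet(14, 10/3, 16/3)
obs 7: x=0 → posterior Dirichlet(15, 10/3, 16/3)
obs 8: x=2 → posterior Dirichlet(15, 10/3, 19/3)
obs 9: x=2 → posterior Dirichlet(15, 10/3, 22/3)
obs 10: x=0 → posterior Dirichlet(16, 10/3, 22/3)
obs 11: x=2 → posterior Dirichlet(16, 10/3, 25/3)

alpha_1=16, alpha_2=10/3, alpha_3=25/3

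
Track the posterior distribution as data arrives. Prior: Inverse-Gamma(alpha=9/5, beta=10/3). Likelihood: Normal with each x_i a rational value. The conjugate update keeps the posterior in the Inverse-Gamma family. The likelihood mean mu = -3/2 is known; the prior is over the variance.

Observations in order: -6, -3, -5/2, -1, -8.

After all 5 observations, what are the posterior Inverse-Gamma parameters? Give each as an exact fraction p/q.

obs 1: x=-6 → posterior Inverse-Gamma(23/10, 323/24)
obs 2: x=-3 → posterior Inverse-Gamma(14/5, 175/12)
obs 3: x=-5/2 → posterior Inverse-Gamma(33/10, 181/12)
obs 4: x=-1 → posterior Inverse-Gamma(19/5, 365/24)
obs 5: x=-8 → posterior Inverse-Gamma(43/10, 109/3)

alpha=43/10, beta=109/3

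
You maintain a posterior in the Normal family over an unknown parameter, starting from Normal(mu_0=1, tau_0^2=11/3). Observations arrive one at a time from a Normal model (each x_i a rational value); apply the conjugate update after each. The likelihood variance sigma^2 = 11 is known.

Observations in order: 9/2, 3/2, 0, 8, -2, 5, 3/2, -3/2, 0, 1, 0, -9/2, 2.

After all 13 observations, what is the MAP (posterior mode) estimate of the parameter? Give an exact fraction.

obs 1: x=9/2 → posterior Normal(15/8, 11/4)
obs 2: x=3/2 → posterior Normal(9/5, 11/5)
obs 3: x=0 → posterior Normal(3/2, 11/6)
obs 4: x=8 → posterior Normal(17/7, 11/7)
obs 5: x=-2 → posterior Normal(15/8, 11/8)
obs 6: x=5 → posterior Normal(20/9, 11/9)
obs 7: x=3/2 → posterior Normal(43/20, 11/10)
obs 8: x=-3/2 → posterior Normal(20/11, 1)
obs 9: x=0 → posterior Normal(5/3, 11/12)
obs 10: x=1 → posterior Normal(21/13, 11/13)
obs 11: x=0 → posterior Normal(3/2, 11/14)
obs 12: x=-9/2 → posterior Normal(11/10, 11/15)
obs 13: x=2 → posterior Normal(37/32, 11/16)

37/32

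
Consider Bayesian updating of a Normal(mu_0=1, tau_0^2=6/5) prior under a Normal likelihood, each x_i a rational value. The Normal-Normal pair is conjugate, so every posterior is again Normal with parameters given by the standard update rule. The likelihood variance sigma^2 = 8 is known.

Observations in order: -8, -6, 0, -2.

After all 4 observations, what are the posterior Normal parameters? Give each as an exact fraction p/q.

obs 1: x=-8 → posterior Normal(-4/23, 24/23)
obs 2: x=-6 → posterior Normal(-11/13, 12/13)
obs 3: x=0 → posterior Normal(-22/29, 24/29)
obs 4: x=-2 → posterior Normal(-7/8, 3/4)

mu_0=-7/8, tau_0^2=3/4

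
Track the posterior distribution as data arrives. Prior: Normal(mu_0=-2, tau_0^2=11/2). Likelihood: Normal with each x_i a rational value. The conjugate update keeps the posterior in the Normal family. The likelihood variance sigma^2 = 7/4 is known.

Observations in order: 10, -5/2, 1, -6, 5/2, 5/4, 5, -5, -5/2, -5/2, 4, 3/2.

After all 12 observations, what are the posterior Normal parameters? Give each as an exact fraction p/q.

obs 1: x=10 → posterior Normal(206/29, 77/58)
obs 2: x=-5/2 → posterior Normal(151/51, 77/102)
obs 3: x=1 → posterior Normal(173/73, 77/146)
obs 4: x=-6 → posterior Normal(41/95, 77/190)
obs 5: x=5/2 → posterior Normal(32/39, 77/234)
obs 6: x=5/4 → posterior Normal(247/278, 77/278)
obs 7: x=5 → posterior Normal(467/322, 11/46)
obs 8: x=-5 → posterior Normal(247/366, 77/366)
obs 9: x=-5/2 → posterior Normal(137/410, 77/410)
obs 10: x=-5/2 → posterior Normal(27/454, 77/454)
obs 11: x=4 → posterior Normal(203/498, 77/498)
obs 12: x=3/2 → posterior Normal(269/542, 77/542)

mu_0=269/542, tau_0^2=77/542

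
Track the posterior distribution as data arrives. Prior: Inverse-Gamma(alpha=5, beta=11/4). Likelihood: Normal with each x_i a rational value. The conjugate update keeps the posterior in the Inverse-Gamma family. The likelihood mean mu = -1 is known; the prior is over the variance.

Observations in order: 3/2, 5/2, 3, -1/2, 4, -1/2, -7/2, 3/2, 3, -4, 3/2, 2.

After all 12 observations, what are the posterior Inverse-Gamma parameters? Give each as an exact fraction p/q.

alpha=11, beta=473/8

obs 1: x=3/2 → posterior Inverse-Gamma(11/2, 47/8)
obs 2: x=5/2 → posterior Inverse-Gamma(6, 12)
obs 3: x=3 → posterior Inverse-Gamma(13/2, 20)
obs 4: x=-1/2 → posterior Inverse-Gamma(7, 161/8)
obs 5: x=4 → posterior Inverse-Gamma(15/2, 261/8)
obs 6: x=-1/2 → posterior Inverse-Gamma(8, 131/4)
obs 7: x=-7/2 → posterior Inverse-Gamma(17/2, 287/8)
obs 8: x=3/2 → posterior Inverse-Gamma(9, 39)
obs 9: x=3 → posterior Inverse-Gamma(19/2, 47)
obs 10: x=-4 → posterior Inverse-Gamma(10, 103/2)
obs 11: x=3/2 → posterior Inverse-Gamma(21/2, 437/8)
obs 12: x=2 → posterior Inverse-Gamma(11, 473/8)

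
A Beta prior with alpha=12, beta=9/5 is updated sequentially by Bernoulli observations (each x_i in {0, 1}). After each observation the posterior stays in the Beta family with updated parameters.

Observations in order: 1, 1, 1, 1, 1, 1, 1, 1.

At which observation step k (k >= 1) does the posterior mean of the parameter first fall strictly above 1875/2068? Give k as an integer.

obs 1: x=1 → posterior Beta(13, 9/5)
obs 2: x=1 → posterior Beta(14, 9/5)
obs 3: x=1 → posterior Beta(15, 9/5)
obs 4: x=1 → posterior Beta(16, 9/5)
obs 5: x=1 → posterior Beta(17, 9/5)
obs 6: x=1 → posterior Beta(18, 9/5)
obs 7: x=1 → posterior Beta(19, 9/5)
obs 8: x=1 → posterior Beta(20, 9/5)

k = 6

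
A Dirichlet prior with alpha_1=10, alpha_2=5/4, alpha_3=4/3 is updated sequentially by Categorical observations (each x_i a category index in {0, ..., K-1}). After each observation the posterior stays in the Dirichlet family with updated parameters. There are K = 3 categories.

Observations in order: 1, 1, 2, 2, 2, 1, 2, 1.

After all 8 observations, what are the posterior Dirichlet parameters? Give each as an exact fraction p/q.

obs 1: x=1 → posterior Dirichlet(10, 9/4, 4/3)
obs 2: x=1 → posterior Dirichlet(10, 13/4, 4/3)
obs 3: x=2 → posterior Dirichlet(10, 13/4, 7/3)
obs 4: x=2 → posterior Dirichlet(10, 13/4, 10/3)
obs 5: x=2 → posterior Dirichlet(10, 13/4, 13/3)
obs 6: x=1 → posterior Dirichlet(10, 17/4, 13/3)
obs 7: x=2 → posterior Dirichlet(10, 17/4, 16/3)
obs 8: x=1 → posterior Dirichlet(10, 21/4, 16/3)

alpha_1=10, alpha_2=21/4, alpha_3=16/3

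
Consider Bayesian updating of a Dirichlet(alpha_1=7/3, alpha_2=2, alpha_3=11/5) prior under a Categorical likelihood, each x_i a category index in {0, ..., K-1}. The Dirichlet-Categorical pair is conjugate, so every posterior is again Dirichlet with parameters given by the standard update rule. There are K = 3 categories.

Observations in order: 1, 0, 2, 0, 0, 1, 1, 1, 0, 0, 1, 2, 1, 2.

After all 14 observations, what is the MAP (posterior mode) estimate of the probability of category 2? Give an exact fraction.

63/263

obs 1: x=1 → posterior Dirichlet(7/3, 3, 11/5)
obs 2: x=0 → posterior Dirichlet(10/3, 3, 11/5)
obs 3: x=2 → posterior Dirichlet(10/3, 3, 16/5)
obs 4: x=0 → posterior Dirichlet(13/3, 3, 16/5)
obs 5: x=0 → posterior Dirichlet(16/3, 3, 16/5)
obs 6: x=1 → posterior Dirichlet(16/3, 4, 16/5)
obs 7: x=1 → posterior Dirichlet(16/3, 5, 16/5)
obs 8: x=1 → posterior Dirichlet(16/3, 6, 16/5)
obs 9: x=0 → posterior Dirichlet(19/3, 6, 16/5)
obs 10: x=0 → posterior Dirichlet(22/3, 6, 16/5)
obs 11: x=1 → posterior Dirichlet(22/3, 7, 16/5)
obs 12: x=2 → posterior Dirichlet(22/3, 7, 21/5)
obs 13: x=1 → posterior Dirichlet(22/3, 8, 21/5)
obs 14: x=2 → posterior Dirichlet(22/3, 8, 26/5)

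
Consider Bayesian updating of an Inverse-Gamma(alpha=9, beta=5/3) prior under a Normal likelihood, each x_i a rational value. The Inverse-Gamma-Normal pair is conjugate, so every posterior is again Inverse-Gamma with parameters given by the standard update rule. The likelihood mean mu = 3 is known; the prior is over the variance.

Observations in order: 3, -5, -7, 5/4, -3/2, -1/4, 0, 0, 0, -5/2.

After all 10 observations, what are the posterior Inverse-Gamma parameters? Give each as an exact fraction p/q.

obs 1: x=3 → posterior Inverse-Gamma(19/2, 5/3)
obs 2: x=-5 → posterior Inverse-Gamma(10, 101/3)
obs 3: x=-7 → posterior Inverse-Gamma(21/2, 251/3)
obs 4: x=5/4 → posterior Inverse-Gamma(11, 8179/96)
obs 5: x=-3/2 → posterior Inverse-Gamma(23/2, 9151/96)
obs 6: x=-1/4 → posterior Inverse-Gamma(12, 4829/48)
obs 7: x=0 → posterior Inverse-Gamma(25/2, 5045/48)
obs 8: x=0 → posterior Inverse-Gamma(13, 5261/48)
obs 9: x=0 → posterior Inverse-Gamma(27/2, 5477/48)
obs 10: x=-5/2 → posterior Inverse-Gamma(14, 6203/48)

alpha=14, beta=6203/48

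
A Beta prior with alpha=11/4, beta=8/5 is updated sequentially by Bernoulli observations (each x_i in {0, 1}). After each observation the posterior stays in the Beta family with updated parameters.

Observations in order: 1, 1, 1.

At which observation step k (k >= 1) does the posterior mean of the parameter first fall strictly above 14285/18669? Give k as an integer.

k = 3

obs 1: x=1 → posterior Beta(15/4, 8/5)
obs 2: x=1 → posterior Beta(19/4, 8/5)
obs 3: x=1 → posterior Beta(23/4, 8/5)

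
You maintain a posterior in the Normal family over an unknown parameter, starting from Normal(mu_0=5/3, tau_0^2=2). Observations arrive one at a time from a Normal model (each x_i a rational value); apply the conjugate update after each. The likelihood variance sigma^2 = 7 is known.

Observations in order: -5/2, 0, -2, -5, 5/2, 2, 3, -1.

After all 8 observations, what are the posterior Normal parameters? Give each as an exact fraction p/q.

mu_0=17/69, tau_0^2=14/23

obs 1: x=-5/2 → posterior Normal(20/27, 14/9)
obs 2: x=0 → posterior Normal(20/33, 14/11)
obs 3: x=-2 → posterior Normal(8/39, 14/13)
obs 4: x=-5 → posterior Normal(-22/45, 14/15)
obs 5: x=5/2 → posterior Normal(-7/51, 14/17)
obs 6: x=2 → posterior Normal(5/57, 14/19)
obs 7: x=3 → posterior Normal(23/63, 2/3)
obs 8: x=-1 → posterior Normal(17/69, 14/23)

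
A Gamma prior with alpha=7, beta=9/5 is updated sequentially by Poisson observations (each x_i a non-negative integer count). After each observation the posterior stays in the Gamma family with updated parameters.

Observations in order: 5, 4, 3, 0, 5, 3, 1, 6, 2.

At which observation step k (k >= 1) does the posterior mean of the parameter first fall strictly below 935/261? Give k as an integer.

obs 1: x=5 → posterior Gamma(12, 14/5)
obs 2: x=4 → posterior Gamma(16, 19/5)
obs 3: x=3 → posterior Gamma(19, 24/5)
obs 4: x=0 → posterior Gamma(19, 29/5)
obs 5: x=5 → posterior Gamma(24, 34/5)
obs 6: x=3 → posterior Gamma(27, 39/5)
obs 7: x=1 → posterior Gamma(28, 44/5)
obs 8: x=6 → posterior Gamma(34, 49/5)
obs 9: x=2 → posterior Gamma(36, 54/5)

k = 4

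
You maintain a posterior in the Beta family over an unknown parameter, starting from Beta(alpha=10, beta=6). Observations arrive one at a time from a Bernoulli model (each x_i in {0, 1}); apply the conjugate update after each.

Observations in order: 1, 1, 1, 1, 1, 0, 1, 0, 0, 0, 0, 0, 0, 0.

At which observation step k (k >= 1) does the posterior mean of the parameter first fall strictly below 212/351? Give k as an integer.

k = 11

obs 1: x=1 → posterior Beta(11, 6)
obs 2: x=1 → posterior Beta(12, 6)
obs 3: x=1 → posterior Beta(13, 6)
obs 4: x=1 → posterior Beta(14, 6)
obs 5: x=1 → posterior Beta(15, 6)
obs 6: x=0 → posterior Beta(15, 7)
obs 7: x=1 → posterior Beta(16, 7)
obs 8: x=0 → posterior Beta(16, 8)
obs 9: x=0 → posterior Beta(16, 9)
obs 10: x=0 → posterior Beta(16, 10)
obs 11: x=0 → posterior Beta(16, 11)
obs 12: x=0 → posterior Beta(16, 12)
obs 13: x=0 → posterior Beta(16, 13)
obs 14: x=0 → posterior Beta(16, 14)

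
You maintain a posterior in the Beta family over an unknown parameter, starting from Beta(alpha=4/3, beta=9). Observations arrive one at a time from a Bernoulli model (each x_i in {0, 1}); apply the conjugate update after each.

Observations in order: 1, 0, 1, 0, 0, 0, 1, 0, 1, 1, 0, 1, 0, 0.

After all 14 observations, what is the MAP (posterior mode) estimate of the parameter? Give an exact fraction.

obs 1: x=1 → posterior Beta(7/3, 9)
obs 2: x=0 → posterior Beta(7/3, 10)
obs 3: x=1 → posterior Beta(10/3, 10)
obs 4: x=0 → posterior Beta(10/3, 11)
obs 5: x=0 → posterior Beta(10/3, 12)
obs 6: x=0 → posterior Beta(10/3, 13)
obs 7: x=1 → posterior Beta(13/3, 13)
obs 8: x=0 → posterior Beta(13/3, 14)
obs 9: x=1 → posterior Beta(16/3, 14)
obs 10: x=1 → posterior Beta(19/3, 14)
obs 11: x=0 → posterior Beta(19/3, 15)
obs 12: x=1 → posterior Beta(22/3, 15)
obs 13: x=0 → posterior Beta(22/3, 16)
obs 14: x=0 → posterior Beta(22/3, 17)

19/67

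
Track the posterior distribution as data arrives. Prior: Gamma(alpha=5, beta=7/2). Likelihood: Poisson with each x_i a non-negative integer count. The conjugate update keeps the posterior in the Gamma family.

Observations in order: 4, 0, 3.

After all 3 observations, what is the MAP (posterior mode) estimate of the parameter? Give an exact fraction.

22/13

obs 1: x=4 → posterior Gamma(9, 9/2)
obs 2: x=0 → posterior Gamma(9, 11/2)
obs 3: x=3 → posterior Gamma(12, 13/2)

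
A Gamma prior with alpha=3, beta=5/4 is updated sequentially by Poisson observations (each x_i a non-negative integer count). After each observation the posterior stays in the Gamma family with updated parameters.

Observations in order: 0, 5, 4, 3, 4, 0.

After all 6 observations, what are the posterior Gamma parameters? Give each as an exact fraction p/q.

obs 1: x=0 → posterior Gamma(3, 9/4)
obs 2: x=5 → posterior Gamma(8, 13/4)
obs 3: x=4 → posterior Gamma(12, 17/4)
obs 4: x=3 → posterior Gamma(15, 21/4)
obs 5: x=4 → posterior Gamma(19, 25/4)
obs 6: x=0 → posterior Gamma(19, 29/4)

alpha=19, beta=29/4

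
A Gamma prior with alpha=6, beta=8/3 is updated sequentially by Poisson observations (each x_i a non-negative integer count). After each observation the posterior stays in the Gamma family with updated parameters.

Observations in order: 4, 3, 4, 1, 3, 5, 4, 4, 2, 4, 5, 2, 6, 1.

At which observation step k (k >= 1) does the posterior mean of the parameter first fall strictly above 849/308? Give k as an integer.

obs 1: x=4 → posterior Gamma(10, 11/3)
obs 2: x=3 → posterior Gamma(13, 14/3)
obs 3: x=4 → posterior Gamma(17, 17/3)
obs 4: x=1 → posterior Gamma(18, 20/3)
obs 5: x=3 → posterior Gamma(21, 23/3)
obs 6: x=5 → posterior Gamma(26, 26/3)
obs 7: x=4 → posterior Gamma(30, 29/3)
obs 8: x=4 → posterior Gamma(34, 32/3)
obs 9: x=2 → posterior Gamma(36, 35/3)
obs 10: x=4 → posterior Gamma(40, 38/3)
obs 11: x=5 → posterior Gamma(45, 41/3)
obs 12: x=2 → posterior Gamma(47, 44/3)
obs 13: x=6 → posterior Gamma(53, 47/3)
obs 14: x=1 → posterior Gamma(54, 50/3)

k = 2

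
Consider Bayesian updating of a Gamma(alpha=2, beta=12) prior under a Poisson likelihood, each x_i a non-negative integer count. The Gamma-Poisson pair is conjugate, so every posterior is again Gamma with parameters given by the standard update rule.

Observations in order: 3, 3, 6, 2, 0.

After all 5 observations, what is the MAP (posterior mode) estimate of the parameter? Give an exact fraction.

15/17

obs 1: x=3 → posterior Gamma(5, 13)
obs 2: x=3 → posterior Gamma(8, 14)
obs 3: x=6 → posterior Gamma(14, 15)
obs 4: x=2 → posterior Gamma(16, 16)
obs 5: x=0 → posterior Gamma(16, 17)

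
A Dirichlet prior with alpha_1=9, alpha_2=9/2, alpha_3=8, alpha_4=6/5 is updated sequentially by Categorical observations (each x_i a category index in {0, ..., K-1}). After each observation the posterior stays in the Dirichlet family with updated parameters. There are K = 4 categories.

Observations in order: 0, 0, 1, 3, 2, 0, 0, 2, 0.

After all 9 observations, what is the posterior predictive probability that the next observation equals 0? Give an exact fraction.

obs 1: x=0 → posterior Dirichlet(10, 9/2, 8, 6/5)
obs 2: x=0 → posterior Dirichlet(11, 9/2, 8, 6/5)
obs 3: x=1 → posterior Dirichlet(11, 11/2, 8, 6/5)
obs 4: x=3 → posterior Dirichlet(11, 11/2, 8, 11/5)
obs 5: x=2 → posterior Dirichlet(11, 11/2, 9, 11/5)
obs 6: x=0 → posterior Dirichlet(12, 11/2, 9, 11/5)
obs 7: x=0 → posterior Dirichlet(13, 11/2, 9, 11/5)
obs 8: x=2 → posterior Dirichlet(13, 11/2, 10, 11/5)
obs 9: x=0 → posterior Dirichlet(14, 11/2, 10, 11/5)

140/317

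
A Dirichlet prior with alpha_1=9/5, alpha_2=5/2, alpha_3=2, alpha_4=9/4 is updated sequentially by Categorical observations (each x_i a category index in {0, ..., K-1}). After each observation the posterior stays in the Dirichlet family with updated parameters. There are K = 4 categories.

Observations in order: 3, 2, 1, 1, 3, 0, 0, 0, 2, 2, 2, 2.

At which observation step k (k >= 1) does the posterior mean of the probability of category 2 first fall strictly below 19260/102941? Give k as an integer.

obs 1: x=3 → posterior Dirichlet(9/5, 5/2, 2, 13/4)
obs 2: x=2 → posterior Dirichlet(9/5, 5/2, 3, 13/4)
obs 3: x=1 → posterior Dirichlet(9/5, 7/2, 3, 13/4)
obs 4: x=1 → posterior Dirichlet(9/5, 9/2, 3, 13/4)
obs 5: x=3 → posterior Dirichlet(9/5, 9/2, 3, 17/4)
obs 6: x=0 → posterior Dirichlet(14/5, 9/2, 3, 17/4)
obs 7: x=0 → posterior Dirichlet(19/5, 9/2, 3, 17/4)
obs 8: x=0 → posterior Dirichlet(24/5, 9/2, 3, 17/4)
obs 9: x=2 → posterior Dirichlet(24/5, 9/2, 4, 17/4)
obs 10: x=2 → posterior Dirichlet(24/5, 9/2, 5, 17/4)
obs 11: x=2 → posterior Dirichlet(24/5, 9/2, 6, 17/4)
obs 12: x=2 → posterior Dirichlet(24/5, 9/2, 7, 17/4)

k = 8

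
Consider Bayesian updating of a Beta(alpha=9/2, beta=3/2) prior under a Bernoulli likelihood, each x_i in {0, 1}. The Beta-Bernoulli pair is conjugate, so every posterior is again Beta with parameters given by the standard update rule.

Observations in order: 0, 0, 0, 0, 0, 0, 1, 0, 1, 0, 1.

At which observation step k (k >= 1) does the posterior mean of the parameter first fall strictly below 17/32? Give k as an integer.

k = 3

obs 1: x=0 → posterior Beta(9/2, 5/2)
obs 2: x=0 → posterior Beta(9/2, 7/2)
obs 3: x=0 → posterior Beta(9/2, 9/2)
obs 4: x=0 → posterior Beta(9/2, 11/2)
obs 5: x=0 → posterior Beta(9/2, 13/2)
obs 6: x=0 → posterior Beta(9/2, 15/2)
obs 7: x=1 → posterior Beta(11/2, 15/2)
obs 8: x=0 → posterior Beta(11/2, 17/2)
obs 9: x=1 → posterior Beta(13/2, 17/2)
obs 10: x=0 → posterior Beta(13/2, 19/2)
obs 11: x=1 → posterior Beta(15/2, 19/2)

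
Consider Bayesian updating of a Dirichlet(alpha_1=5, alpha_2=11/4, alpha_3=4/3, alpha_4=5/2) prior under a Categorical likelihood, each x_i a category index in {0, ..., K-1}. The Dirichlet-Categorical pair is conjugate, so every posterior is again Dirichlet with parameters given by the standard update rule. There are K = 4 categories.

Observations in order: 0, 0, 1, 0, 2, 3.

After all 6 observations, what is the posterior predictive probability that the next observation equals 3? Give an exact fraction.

obs 1: x=0 → posterior Dirichlet(6, 11/4, 4/3, 5/2)
obs 2: x=0 → posterior Dirichlet(7, 11/4, 4/3, 5/2)
obs 3: x=1 → posterior Dirichlet(7, 15/4, 4/3, 5/2)
obs 4: x=0 → posterior Dirichlet(8, 15/4, 4/3, 5/2)
obs 5: x=2 → posterior Dirichlet(8, 15/4, 7/3, 5/2)
obs 6: x=3 → posterior Dirichlet(8, 15/4, 7/3, 7/2)

42/211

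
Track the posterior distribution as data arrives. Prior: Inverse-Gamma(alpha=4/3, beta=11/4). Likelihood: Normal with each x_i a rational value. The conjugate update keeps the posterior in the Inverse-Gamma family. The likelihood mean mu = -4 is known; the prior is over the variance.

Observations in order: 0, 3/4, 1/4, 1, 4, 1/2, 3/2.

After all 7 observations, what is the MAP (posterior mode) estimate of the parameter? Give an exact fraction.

obs 1: x=0 → posterior Inverse-Gamma(11/6, 43/4)
obs 2: x=3/4 → posterior Inverse-Gamma(7/3, 705/32)
obs 3: x=1/4 → posterior Inverse-Gamma(17/6, 497/16)
obs 4: x=1 → posterior Inverse-Gamma(10/3, 697/16)
obs 5: x=4 → posterior Inverse-Gamma(23/6, 1209/16)
obs 6: x=1/2 → posterior Inverse-Gamma(13/3, 1371/16)
obs 7: x=3/2 → posterior Inverse-Gamma(29/6, 1613/16)

4839/280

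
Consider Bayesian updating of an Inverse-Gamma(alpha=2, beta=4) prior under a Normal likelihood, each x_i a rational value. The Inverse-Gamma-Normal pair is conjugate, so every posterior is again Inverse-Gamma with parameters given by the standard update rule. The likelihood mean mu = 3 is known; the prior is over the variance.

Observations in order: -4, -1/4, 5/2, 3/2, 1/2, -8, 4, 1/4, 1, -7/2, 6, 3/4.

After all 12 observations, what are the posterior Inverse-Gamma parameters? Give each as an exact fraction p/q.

alpha=8, beta=4259/32

obs 1: x=-4 → posterior Inverse-Gamma(5/2, 57/2)
obs 2: x=-1/4 → posterior Inverse-Gamma(3, 1081/32)
obs 3: x=5/2 → posterior Inverse-Gamma(7/2, 1085/32)
obs 4: x=3/2 → posterior Inverse-Gamma(4, 1121/32)
obs 5: x=1/2 → posterior Inverse-Gamma(9/2, 1221/32)
obs 6: x=-8 → posterior Inverse-Gamma(5, 3157/32)
obs 7: x=4 → posterior Inverse-Gamma(11/2, 3173/32)
obs 8: x=1/4 → posterior Inverse-Gamma(6, 1647/16)
obs 9: x=1 → posterior Inverse-Gamma(13/2, 1679/16)
obs 10: x=-7/2 → posterior Inverse-Gamma(7, 2017/16)
obs 11: x=6 → posterior Inverse-Gamma(15/2, 2089/16)
obs 12: x=3/4 → posterior Inverse-Gamma(8, 4259/32)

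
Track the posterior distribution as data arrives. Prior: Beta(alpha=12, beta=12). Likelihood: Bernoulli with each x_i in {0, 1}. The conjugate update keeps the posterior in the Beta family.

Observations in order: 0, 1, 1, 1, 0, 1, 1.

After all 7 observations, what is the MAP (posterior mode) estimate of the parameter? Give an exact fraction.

obs 1: x=0 → posterior Beta(12, 13)
obs 2: x=1 → posterior Beta(13, 13)
obs 3: x=1 → posterior Beta(14, 13)
obs 4: x=1 → posterior Beta(15, 13)
obs 5: x=0 → posterior Beta(15, 14)
obs 6: x=1 → posterior Beta(16, 14)
obs 7: x=1 → posterior Beta(17, 14)

16/29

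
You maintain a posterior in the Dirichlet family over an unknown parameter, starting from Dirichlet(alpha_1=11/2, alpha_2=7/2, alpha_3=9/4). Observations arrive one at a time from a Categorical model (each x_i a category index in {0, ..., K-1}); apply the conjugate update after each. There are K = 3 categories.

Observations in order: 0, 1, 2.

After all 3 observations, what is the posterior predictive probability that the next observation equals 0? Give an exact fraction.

obs 1: x=0 → posterior Dirichlet(13/2, 7/2, 9/4)
obs 2: x=1 → posterior Dirichlet(13/2, 9/2, 9/4)
obs 3: x=2 → posterior Dirichlet(13/2, 9/2, 13/4)

26/57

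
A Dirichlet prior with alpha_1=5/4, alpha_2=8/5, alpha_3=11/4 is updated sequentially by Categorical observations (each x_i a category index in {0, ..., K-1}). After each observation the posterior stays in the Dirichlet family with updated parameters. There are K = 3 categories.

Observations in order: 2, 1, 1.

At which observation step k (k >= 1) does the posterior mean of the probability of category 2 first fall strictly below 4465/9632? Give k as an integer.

k = 3

obs 1: x=2 → posterior Dirichlet(5/4, 8/5, 15/4)
obs 2: x=1 → posterior Dirichlet(5/4, 13/5, 15/4)
obs 3: x=1 → posterior Dirichlet(5/4, 18/5, 15/4)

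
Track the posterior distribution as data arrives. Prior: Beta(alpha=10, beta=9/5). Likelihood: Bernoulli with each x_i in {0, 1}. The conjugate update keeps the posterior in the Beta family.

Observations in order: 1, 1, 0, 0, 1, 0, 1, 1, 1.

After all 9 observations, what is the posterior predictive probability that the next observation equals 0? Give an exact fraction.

3/13

obs 1: x=1 → posterior Beta(11, 9/5)
obs 2: x=1 → posterior Beta(12, 9/5)
obs 3: x=0 → posterior Beta(12, 14/5)
obs 4: x=0 → posterior Beta(12, 19/5)
obs 5: x=1 → posterior Beta(13, 19/5)
obs 6: x=0 → posterior Beta(13, 24/5)
obs 7: x=1 → posterior Beta(14, 24/5)
obs 8: x=1 → posterior Beta(15, 24/5)
obs 9: x=1 → posterior Beta(16, 24/5)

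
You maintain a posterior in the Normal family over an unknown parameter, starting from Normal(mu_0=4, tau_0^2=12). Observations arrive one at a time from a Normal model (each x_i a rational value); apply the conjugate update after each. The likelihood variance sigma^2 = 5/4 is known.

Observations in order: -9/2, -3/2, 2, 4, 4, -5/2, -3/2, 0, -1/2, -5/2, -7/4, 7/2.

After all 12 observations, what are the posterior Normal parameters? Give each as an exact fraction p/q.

mu_0=-40/581, tau_0^2=60/581

obs 1: x=-9/2 → posterior Normal(-196/53, 60/53)
obs 2: x=-3/2 → posterior Normal(-268/101, 60/101)
obs 3: x=2 → posterior Normal(-172/149, 60/149)
obs 4: x=4 → posterior Normal(20/197, 60/197)
obs 5: x=4 → posterior Normal(212/245, 12/49)
obs 6: x=-5/2 → posterior Normal(92/293, 60/293)
obs 7: x=-3/2 → posterior Normal(20/341, 60/341)
obs 8: x=0 → posterior Normal(20/389, 60/389)
obs 9: x=-1/2 → posterior Normal(-4/437, 60/437)
obs 10: x=-5/2 → posterior Normal(-124/485, 12/97)
obs 11: x=-7/4 → posterior Normal(-16/41, 60/533)
obs 12: x=7/2 → posterior Normal(-40/581, 60/581)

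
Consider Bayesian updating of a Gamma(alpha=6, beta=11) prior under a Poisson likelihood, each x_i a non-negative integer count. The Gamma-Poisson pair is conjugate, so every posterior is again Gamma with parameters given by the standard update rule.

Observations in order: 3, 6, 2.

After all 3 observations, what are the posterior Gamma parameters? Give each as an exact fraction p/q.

alpha=17, beta=14

obs 1: x=3 → posterior Gamma(9, 12)
obs 2: x=6 → posterior Gamma(15, 13)
obs 3: x=2 → posterior Gamma(17, 14)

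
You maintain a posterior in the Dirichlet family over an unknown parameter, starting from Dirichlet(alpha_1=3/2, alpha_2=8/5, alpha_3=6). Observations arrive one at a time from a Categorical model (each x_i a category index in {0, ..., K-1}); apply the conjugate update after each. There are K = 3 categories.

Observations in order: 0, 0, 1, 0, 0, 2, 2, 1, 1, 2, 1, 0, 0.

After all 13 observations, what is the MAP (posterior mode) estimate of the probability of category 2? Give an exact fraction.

80/191

obs 1: x=0 → posterior Dirichlet(5/2, 8/5, 6)
obs 2: x=0 → posterior Dirichlet(7/2, 8/5, 6)
obs 3: x=1 → posterior Dirichlet(7/2, 13/5, 6)
obs 4: x=0 → posterior Dirichlet(9/2, 13/5, 6)
obs 5: x=0 → posterior Dirichlet(11/2, 13/5, 6)
obs 6: x=2 → posterior Dirichlet(11/2, 13/5, 7)
obs 7: x=2 → posterior Dirichlet(11/2, 13/5, 8)
obs 8: x=1 → posterior Dirichlet(11/2, 18/5, 8)
obs 9: x=1 → posterior Dirichlet(11/2, 23/5, 8)
obs 10: x=2 → posterior Dirichlet(11/2, 23/5, 9)
obs 11: x=1 → posterior Dirichlet(11/2, 28/5, 9)
obs 12: x=0 → posterior Dirichlet(13/2, 28/5, 9)
obs 13: x=0 → posterior Dirichlet(15/2, 28/5, 9)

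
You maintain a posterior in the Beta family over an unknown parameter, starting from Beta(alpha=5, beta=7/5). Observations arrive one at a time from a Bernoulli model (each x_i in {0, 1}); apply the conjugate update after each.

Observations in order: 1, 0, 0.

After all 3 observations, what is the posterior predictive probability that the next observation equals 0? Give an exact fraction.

17/47

obs 1: x=1 → posterior Beta(6, 7/5)
obs 2: x=0 → posterior Beta(6, 12/5)
obs 3: x=0 → posterior Beta(6, 17/5)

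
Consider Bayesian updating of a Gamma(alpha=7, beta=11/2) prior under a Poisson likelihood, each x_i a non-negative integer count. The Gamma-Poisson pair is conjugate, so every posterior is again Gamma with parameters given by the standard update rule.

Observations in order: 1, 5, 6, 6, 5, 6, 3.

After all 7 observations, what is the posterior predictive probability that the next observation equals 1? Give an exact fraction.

86026783705514878186626503975276136770844459533691406250/599003433304810403471059943169868346577158542512617035467

obs 1: x=1 → posterior Gamma(8, 13/2)
obs 2: x=5 → posterior Gamma(13, 15/2)
obs 3: x=6 → posterior Gamma(19, 17/2)
obs 4: x=6 → posterior Gamma(25, 19/2)
obs 5: x=5 → posterior Gamma(30, 21/2)
obs 6: x=6 → posterior Gamma(36, 23/2)
obs 7: x=3 → posterior Gamma(39, 25/2)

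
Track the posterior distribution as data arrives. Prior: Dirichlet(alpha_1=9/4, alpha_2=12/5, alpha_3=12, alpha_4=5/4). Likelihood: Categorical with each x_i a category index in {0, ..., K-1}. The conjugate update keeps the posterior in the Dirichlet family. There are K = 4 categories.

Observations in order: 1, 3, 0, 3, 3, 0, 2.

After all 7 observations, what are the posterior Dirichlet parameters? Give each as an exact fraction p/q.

alpha_1=17/4, alpha_2=17/5, alpha_3=13, alpha_4=17/4

obs 1: x=1 → posterior Dirichlet(9/4, 17/5, 12, 5/4)
obs 2: x=3 → posterior Dirichlet(9/4, 17/5, 12, 9/4)
obs 3: x=0 → posterior Dirichlet(13/4, 17/5, 12, 9/4)
obs 4: x=3 → posterior Dirichlet(13/4, 17/5, 12, 13/4)
obs 5: x=3 → posterior Dirichlet(13/4, 17/5, 12, 17/4)
obs 6: x=0 → posterior Dirichlet(17/4, 17/5, 12, 17/4)
obs 7: x=2 → posterior Dirichlet(17/4, 17/5, 13, 17/4)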